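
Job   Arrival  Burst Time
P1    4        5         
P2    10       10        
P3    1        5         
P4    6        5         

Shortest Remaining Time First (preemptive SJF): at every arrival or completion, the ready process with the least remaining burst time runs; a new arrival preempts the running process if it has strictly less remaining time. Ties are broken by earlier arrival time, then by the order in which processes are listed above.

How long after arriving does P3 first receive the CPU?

Timeline: | idle 0-1 | P3 1-6 | P1 6-11 | P4 11-16 | P2 16-26 |
Completion: P1=11  P2=26  P3=6  P4=16
Turnaround (C−A): P1=7  P2=16  P3=5  P4=10
Response(P3) = first start − arrival = 1 − 1 = 0

0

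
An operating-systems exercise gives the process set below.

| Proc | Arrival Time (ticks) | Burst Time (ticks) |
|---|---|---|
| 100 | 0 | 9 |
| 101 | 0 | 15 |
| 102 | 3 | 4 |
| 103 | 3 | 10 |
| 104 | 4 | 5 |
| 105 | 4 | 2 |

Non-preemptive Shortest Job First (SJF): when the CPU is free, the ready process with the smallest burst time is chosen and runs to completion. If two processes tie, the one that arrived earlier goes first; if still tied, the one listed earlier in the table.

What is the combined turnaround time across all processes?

116

Gantt: | 100 0-9 | 105 9-11 | 102 11-15 | 104 15-20 | 103 20-30 | 101 30-45 |
Completion: 100=9  101=45  102=15  103=30  104=20  105=11
Turnaround (C−A): 100=9  101=45  102=12  103=27  104=16  105=7
Turnaround = completion − arrival: 100=9, 101=45, 102=12, 103=27, 104=16, 105=7
Total turnaround = 9 + 45 + 12 + 27 + 16 + 7 = 116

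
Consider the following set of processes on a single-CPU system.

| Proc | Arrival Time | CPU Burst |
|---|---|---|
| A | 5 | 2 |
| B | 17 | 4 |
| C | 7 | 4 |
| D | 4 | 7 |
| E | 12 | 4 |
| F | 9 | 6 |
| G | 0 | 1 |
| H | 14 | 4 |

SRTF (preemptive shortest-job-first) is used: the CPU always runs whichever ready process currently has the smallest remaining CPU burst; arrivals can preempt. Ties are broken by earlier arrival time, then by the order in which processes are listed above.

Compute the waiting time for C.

0

Gantt: | G 0-1 | idle 1-4 | D 4-5 | A 5-7 | C 7-11 | D 11-12 | E 12-16 | H 16-20 | B 20-24 | D 24-29 | F 29-35 |
Completion: A=7  B=24  C=11  D=29  E=16  F=35  G=1  H=20
Turnaround (C−A): A=2  B=7  C=4  D=25  E=4  F=26  G=1  H=6
Waiting(C) = turnaround − burst = 4 − 4 = 0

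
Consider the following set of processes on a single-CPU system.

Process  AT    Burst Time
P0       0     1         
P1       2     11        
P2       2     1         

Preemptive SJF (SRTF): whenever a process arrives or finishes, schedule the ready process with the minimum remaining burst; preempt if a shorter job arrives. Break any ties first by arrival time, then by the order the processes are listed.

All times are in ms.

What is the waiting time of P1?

Timeline: | P0 0-1 | idle 1-2 | P2 2-3 | P1 3-14 |
Completion: P0=1  P1=14  P2=3
Turnaround (C−A): P0=1  P1=12  P2=1
Waiting(P1) = turnaround − burst = 12 − 11 = 1

1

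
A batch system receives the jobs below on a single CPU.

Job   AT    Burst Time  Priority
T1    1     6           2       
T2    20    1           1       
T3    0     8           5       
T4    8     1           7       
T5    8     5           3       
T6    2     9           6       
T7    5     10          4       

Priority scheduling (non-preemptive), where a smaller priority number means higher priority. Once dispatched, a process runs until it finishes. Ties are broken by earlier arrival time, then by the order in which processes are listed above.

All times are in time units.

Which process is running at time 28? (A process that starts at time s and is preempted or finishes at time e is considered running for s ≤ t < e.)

T7

Timeline: | T3 0-8 | T1 8-14 | T5 14-19 | T7 19-29 | T2 29-30 | T6 30-39 | T4 39-40 |
Completion: T1=14  T2=30  T3=8  T4=40  T5=19  T6=39  T7=29
Turnaround (C−A): T1=13  T2=10  T3=8  T4=32  T5=11  T6=37  T7=24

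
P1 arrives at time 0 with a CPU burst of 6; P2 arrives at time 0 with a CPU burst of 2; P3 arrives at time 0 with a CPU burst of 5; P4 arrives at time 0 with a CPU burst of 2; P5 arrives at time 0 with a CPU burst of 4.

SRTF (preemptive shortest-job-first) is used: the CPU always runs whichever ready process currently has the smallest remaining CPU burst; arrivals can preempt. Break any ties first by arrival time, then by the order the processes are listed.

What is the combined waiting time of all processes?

Timeline: | P2 0-2 | P4 2-4 | P5 4-8 | P3 8-13 | P1 13-19 |
Completion: P1=19  P2=2  P3=13  P4=4  P5=8
Turnaround (C−A): P1=19  P2=2  P3=13  P4=4  P5=8
Waiting = turnaround − burst: P1=13, P2=0, P3=8, P4=2, P5=4
Total waiting = 13 + 0 + 8 + 2 + 4 = 27

27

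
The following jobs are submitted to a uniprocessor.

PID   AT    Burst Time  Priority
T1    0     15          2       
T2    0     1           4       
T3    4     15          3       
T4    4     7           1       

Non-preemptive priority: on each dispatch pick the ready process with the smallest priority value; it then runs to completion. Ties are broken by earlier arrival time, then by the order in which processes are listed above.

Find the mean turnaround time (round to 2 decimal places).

Schedule: | T1 0-15 | T4 15-22 | T3 22-37 | T2 37-38 |
Completion: T1=15  T2=38  T3=37  T4=22
Turnaround times: T1=15, T2=38, T3=33, T4=18
Average turnaround = (15+38+33+18) / 4 = 104/4 = 26.00

26.00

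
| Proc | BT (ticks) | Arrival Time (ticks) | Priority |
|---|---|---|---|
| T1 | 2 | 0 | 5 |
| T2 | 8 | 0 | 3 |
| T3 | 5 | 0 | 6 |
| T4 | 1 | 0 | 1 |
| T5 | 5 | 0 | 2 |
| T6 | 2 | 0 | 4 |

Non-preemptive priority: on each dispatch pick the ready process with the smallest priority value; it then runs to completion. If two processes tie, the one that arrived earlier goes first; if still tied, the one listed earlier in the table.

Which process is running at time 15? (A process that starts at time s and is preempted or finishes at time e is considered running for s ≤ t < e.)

T6

Schedule: | T4 0-1 | T5 1-6 | T2 6-14 | T6 14-16 | T1 16-18 | T3 18-23 |
Completion: T1=18  T2=14  T3=23  T4=1  T5=6  T6=16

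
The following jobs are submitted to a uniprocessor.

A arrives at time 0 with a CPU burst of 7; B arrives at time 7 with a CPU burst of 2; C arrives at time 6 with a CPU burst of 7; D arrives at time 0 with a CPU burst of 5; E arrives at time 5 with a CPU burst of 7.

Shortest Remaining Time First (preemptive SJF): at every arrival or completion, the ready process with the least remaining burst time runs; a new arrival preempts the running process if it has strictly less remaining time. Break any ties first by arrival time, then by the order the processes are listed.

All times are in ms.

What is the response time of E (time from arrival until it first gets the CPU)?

9

Timeline: | D 0-5 | A 5-7 | B 7-9 | A 9-14 | E 14-21 | C 21-28 |
Completion: A=14  B=9  C=28  D=5  E=21
Response(E) = first start − arrival = 14 − 5 = 9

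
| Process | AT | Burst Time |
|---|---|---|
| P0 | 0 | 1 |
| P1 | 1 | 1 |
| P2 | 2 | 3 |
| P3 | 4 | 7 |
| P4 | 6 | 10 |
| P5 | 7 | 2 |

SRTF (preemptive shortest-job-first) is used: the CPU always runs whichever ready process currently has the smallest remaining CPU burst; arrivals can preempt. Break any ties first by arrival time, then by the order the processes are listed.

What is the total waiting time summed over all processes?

Timeline: | P0 0-1 | P1 1-2 | P2 2-5 | P3 5-7 | P5 7-9 | P3 9-14 | P4 14-24 |
Completion: P0=1  P1=2  P2=5  P3=14  P4=24  P5=9
Turnaround (C−A): P0=1  P1=1  P2=3  P3=10  P4=18  P5=2
Waiting = turnaround − burst: P0=0, P1=0, P2=0, P3=3, P4=8, P5=0
Total waiting = 0 + 0 + 0 + 3 + 8 + 0 = 11

11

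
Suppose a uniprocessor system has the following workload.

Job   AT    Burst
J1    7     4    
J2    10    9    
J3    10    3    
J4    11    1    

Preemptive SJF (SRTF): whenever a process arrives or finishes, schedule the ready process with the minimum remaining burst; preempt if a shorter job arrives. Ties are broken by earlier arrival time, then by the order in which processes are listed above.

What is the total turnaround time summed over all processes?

24

Gantt: | idle 0-7 | J1 7-11 | J4 11-12 | J3 12-15 | J2 15-24 |
Completion: J1=11  J2=24  J3=15  J4=12
Turnaround = completion − arrival: J1=4, J2=14, J3=5, J4=1
Total turnaround = 4 + 14 + 5 + 1 = 24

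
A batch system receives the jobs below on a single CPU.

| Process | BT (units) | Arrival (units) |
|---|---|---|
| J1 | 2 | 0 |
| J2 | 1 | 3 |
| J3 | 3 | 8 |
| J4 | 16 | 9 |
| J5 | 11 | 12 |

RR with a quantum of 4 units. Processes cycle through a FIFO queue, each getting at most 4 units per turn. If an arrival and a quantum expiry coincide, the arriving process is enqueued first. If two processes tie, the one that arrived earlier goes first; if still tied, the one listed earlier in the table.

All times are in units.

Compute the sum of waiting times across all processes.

Schedule: | J1 0-2 | idle 2-3 | J2 3-4 | idle 4-8 | J3 8-11 | J4 11-15 | J5 15-19 | J4 19-23 | J5 23-27 | J4 27-31 | J5 31-34 | J4 34-38 |
Completion: J1=2  J2=4  J3=11  J4=38  J5=34
Turnaround (C−A): J1=2  J2=1  J3=3  J4=29  J5=22
Waiting = turnaround − burst: J1=0, J2=0, J3=0, J4=13, J5=11
Total waiting = 0 + 0 + 0 + 13 + 11 = 24

24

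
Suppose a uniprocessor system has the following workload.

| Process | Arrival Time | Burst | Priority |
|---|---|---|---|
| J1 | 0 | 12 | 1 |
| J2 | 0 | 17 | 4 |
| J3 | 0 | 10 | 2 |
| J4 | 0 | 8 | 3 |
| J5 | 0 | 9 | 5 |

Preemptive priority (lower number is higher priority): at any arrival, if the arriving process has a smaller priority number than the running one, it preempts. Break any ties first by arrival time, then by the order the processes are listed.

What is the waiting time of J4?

Timeline: | J1 0-12 | J3 12-22 | J4 22-30 | J2 30-47 | J5 47-56 |
Completion: J1=12  J2=47  J3=22  J4=30  J5=56
Waiting(J4) = turnaround − burst = 30 − 8 = 22

22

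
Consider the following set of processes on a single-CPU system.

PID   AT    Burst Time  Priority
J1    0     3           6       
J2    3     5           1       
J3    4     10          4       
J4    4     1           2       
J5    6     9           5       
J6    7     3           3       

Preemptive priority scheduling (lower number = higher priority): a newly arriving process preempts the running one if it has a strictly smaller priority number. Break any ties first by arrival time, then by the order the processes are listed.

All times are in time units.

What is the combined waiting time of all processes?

Gantt: | J1 0-3 | J2 3-8 | J4 8-9 | J6 9-12 | J3 12-22 | J5 22-31 |
Completion: J1=3  J2=8  J3=22  J4=9  J5=31  J6=12
Turnaround (C−A): J1=3  J2=5  J3=18  J4=5  J5=25  J6=5
Waiting = turnaround − burst: J1=0, J2=0, J3=8, J4=4, J5=16, J6=2
Total waiting = 0 + 0 + 8 + 4 + 16 + 2 = 30

30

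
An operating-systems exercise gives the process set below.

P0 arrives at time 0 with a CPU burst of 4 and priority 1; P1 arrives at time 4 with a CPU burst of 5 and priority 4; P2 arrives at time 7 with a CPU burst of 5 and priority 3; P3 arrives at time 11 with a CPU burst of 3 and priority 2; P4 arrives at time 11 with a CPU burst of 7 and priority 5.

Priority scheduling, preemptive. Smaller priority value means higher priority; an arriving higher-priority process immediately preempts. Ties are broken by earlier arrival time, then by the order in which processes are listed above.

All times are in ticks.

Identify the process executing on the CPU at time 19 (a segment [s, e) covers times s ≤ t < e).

P4

Schedule: | P0 0-4 | P1 4-7 | P2 7-11 | P3 11-14 | P2 14-15 | P1 15-17 | P4 17-24 |
Completion: P0=4  P1=17  P2=15  P3=14  P4=24
Turnaround (C−A): P0=4  P1=13  P2=8  P3=3  P4=13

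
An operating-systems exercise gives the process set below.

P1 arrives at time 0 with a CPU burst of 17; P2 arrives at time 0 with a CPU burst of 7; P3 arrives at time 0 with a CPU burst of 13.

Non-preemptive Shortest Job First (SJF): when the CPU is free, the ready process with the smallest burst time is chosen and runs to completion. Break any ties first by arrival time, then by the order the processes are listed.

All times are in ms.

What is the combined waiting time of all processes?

Timeline: | P2 0-7 | P3 7-20 | P1 20-37 |
Completion: P1=37  P2=7  P3=20
Waiting = turnaround − burst: P1=20, P2=0, P3=7
Total waiting = 20 + 0 + 7 = 27

27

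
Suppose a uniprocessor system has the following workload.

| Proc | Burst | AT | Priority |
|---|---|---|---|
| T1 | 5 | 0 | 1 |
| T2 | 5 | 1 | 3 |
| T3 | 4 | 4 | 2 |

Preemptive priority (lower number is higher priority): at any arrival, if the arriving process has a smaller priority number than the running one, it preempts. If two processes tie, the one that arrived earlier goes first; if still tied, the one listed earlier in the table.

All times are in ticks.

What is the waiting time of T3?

Gantt: | T1 0-5 | T3 5-9 | T2 9-14 |
Completion: T1=5  T2=14  T3=9
Turnaround (C−A): T1=5  T2=13  T3=5
Waiting(T3) = turnaround − burst = 5 − 4 = 1

1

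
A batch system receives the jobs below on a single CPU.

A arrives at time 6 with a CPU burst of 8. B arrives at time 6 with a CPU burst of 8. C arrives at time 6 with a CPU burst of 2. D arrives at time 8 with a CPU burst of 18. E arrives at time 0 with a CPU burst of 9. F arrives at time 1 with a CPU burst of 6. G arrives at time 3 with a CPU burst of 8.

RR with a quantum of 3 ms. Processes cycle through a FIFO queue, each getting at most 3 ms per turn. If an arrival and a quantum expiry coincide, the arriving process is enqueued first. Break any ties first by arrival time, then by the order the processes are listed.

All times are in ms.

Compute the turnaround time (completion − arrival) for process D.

51

Timeline: | E 0-3 | F 3-6 | G 6-9 | E 9-12 | A 12-15 | B 15-18 | C 18-20 | F 20-23 | D 23-26 | G 26-29 | E 29-32 | A 32-35 | B 35-38 | D 38-41 | G 41-43 | A 43-45 | B 45-47 | D 47-59 |
Completion: A=45  B=47  C=20  D=59  E=32  F=23  G=43
Turnaround (C−A): A=39  B=41  C=14  D=51  E=32  F=22  G=40
Turnaround(D) = completion − arrival = 59 − 8 = 51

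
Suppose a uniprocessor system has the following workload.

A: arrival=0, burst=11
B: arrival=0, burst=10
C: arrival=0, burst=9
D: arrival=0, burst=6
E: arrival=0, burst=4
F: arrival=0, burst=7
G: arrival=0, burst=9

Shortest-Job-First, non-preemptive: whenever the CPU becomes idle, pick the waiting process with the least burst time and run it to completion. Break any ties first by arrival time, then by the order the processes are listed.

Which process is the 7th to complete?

Gantt: | E 0-4 | D 4-10 | F 10-17 | C 17-26 | G 26-35 | B 35-45 | A 45-56 |
Completion: A=56  B=45  C=26  D=10  E=4  F=17  G=35
Turnaround (C−A): A=56  B=45  C=26  D=10  E=4  F=17  G=35
Finish order: E → D → F → C → G → B → A

A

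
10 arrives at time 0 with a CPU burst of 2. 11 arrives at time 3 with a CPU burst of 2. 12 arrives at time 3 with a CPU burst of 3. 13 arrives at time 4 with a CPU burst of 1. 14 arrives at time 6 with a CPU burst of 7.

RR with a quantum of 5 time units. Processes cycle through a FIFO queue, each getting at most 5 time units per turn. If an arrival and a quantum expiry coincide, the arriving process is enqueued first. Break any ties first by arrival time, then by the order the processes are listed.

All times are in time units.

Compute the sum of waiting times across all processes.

9

Schedule: | 10 0-2 | idle 2-3 | 11 3-5 | 12 5-8 | 13 8-9 | 14 9-16 |
Completion: 10=2  11=5  12=8  13=9  14=16
Turnaround (C−A): 10=2  11=2  12=5  13=5  14=10
Waiting = turnaround − burst: 10=0, 11=0, 12=2, 13=4, 14=3
Total waiting = 0 + 0 + 2 + 4 + 3 = 9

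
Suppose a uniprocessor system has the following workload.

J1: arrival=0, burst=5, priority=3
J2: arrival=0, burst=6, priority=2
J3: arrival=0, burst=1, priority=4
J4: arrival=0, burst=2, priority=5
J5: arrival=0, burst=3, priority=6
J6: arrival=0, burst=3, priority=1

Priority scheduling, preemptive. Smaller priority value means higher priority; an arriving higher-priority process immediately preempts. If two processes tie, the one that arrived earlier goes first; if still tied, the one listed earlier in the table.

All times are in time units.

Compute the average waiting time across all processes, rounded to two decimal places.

Gantt: | J6 0-3 | J2 3-9 | J1 9-14 | J3 14-15 | J4 15-17 | J5 17-20 |
Completion: J1=14  J2=9  J3=15  J4=17  J5=20  J6=3
Turnaround (C−A): J1=14  J2=9  J3=15  J4=17  J5=20  J6=3
Waiting times: J1=9, J2=3, J3=14, J4=15, J5=17, J6=0
Average waiting = (9+3+14+15+17+0) / 6 = 58/6 = 9.67

9.67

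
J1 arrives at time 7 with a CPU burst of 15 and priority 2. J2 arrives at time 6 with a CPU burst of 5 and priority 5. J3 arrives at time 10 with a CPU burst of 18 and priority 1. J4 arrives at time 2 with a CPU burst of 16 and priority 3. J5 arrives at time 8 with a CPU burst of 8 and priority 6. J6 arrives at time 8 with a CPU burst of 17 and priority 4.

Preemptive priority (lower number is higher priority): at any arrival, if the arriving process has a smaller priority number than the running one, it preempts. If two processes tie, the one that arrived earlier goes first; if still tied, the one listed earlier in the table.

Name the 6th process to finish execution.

Gantt: | idle 0-2 | J4 2-7 | J1 7-10 | J3 10-28 | J1 28-40 | J4 40-51 | J6 51-68 | J2 68-73 | J5 73-81 |
Completion: J1=40  J2=73  J3=28  J4=51  J5=81  J6=68
Finish order: J3 → J1 → J4 → J6 → J2 → J5

J5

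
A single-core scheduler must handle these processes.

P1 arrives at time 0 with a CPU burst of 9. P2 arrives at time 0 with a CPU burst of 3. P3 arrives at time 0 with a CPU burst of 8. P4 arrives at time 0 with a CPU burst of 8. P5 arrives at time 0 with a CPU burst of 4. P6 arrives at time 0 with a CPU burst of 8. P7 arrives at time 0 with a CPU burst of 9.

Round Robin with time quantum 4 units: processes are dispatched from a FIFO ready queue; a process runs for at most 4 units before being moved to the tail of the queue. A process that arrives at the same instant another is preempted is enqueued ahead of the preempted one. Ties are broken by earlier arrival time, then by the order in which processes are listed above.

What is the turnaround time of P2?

7

Timeline: | P1 0-4 | P2 4-7 | P3 7-11 | P4 11-15 | P5 15-19 | P6 19-23 | P7 23-27 | P1 27-31 | P3 31-35 | P4 35-39 | P6 39-43 | P7 43-47 | P1 47-48 | P7 48-49 |
Completion: P1=48  P2=7  P3=35  P4=39  P5=19  P6=43  P7=49
Turnaround (C−A): P1=48  P2=7  P3=35  P4=39  P5=19  P6=43  P7=49
Turnaround(P2) = completion − arrival = 7 − 0 = 7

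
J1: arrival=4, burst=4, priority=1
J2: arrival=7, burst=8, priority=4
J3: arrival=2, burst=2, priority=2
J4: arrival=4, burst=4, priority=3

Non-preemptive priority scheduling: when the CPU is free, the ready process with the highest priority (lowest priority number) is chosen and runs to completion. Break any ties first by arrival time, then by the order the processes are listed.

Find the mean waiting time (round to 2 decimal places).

2.25

Gantt: | idle 0-2 | J3 2-4 | J1 4-8 | J4 8-12 | J2 12-20 |
Completion: J1=8  J2=20  J3=4  J4=12
Waiting times: J1=0, J2=5, J3=0, J4=4
Average waiting = (0+5+0+4) / 4 = 9/4 = 2.25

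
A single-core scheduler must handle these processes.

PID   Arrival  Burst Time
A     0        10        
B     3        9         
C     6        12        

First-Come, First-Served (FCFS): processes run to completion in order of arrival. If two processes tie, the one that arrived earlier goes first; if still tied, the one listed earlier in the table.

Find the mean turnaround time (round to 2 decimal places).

Schedule: | A 0-10 | B 10-19 | C 19-31 |
Completion: A=10  B=19  C=31
Turnaround (C−A): A=10  B=16  C=25
Turnaround times: A=10, B=16, C=25
Average turnaround = (10+16+25) / 3 = 51/3 = 17.00

17.00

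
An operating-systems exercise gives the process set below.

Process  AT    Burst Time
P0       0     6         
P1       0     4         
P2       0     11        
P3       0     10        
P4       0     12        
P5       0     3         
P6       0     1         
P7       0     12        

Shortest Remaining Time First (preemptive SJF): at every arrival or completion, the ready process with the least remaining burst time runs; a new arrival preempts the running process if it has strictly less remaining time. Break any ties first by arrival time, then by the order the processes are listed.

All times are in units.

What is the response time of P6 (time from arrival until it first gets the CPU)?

Timeline: | P6 0-1 | P5 1-4 | P1 4-8 | P0 8-14 | P3 14-24 | P2 24-35 | P4 35-47 | P7 47-59 |
Completion: P0=14  P1=8  P2=35  P3=24  P4=47  P5=4  P6=1  P7=59
Turnaround (C−A): P0=14  P1=8  P2=35  P3=24  P4=47  P5=4  P6=1  P7=59
Response(P6) = first start − arrival = 0 − 0 = 0

0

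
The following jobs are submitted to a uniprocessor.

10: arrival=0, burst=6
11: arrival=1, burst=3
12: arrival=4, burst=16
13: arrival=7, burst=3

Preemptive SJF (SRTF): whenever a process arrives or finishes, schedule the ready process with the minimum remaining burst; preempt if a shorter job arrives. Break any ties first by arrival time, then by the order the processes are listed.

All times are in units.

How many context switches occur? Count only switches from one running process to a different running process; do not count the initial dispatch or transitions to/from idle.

4

Gantt: | 10 0-1 | 11 1-4 | 10 4-9 | 13 9-12 | 12 12-28 |
Completion: 10=9  11=4  12=28  13=12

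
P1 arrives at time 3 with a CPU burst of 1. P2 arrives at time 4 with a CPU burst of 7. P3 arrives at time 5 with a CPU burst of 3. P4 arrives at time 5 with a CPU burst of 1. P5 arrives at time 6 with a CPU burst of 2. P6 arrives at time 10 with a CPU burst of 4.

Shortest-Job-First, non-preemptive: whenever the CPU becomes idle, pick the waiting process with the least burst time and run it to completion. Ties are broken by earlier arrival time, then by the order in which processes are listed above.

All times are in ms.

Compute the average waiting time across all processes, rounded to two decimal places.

Schedule: | idle 0-3 | P1 3-4 | P2 4-11 | P4 11-12 | P5 12-14 | P3 14-17 | P6 17-21 |
Completion: P1=4  P2=11  P3=17  P4=12  P5=14  P6=21
Turnaround (C−A): P1=1  P2=7  P3=12  P4=7  P5=8  P6=11
Waiting times: P1=0, P2=0, P3=9, P4=6, P5=6, P6=7
Average waiting = (0+0+9+6+6+7) / 6 = 28/6 = 4.67

4.67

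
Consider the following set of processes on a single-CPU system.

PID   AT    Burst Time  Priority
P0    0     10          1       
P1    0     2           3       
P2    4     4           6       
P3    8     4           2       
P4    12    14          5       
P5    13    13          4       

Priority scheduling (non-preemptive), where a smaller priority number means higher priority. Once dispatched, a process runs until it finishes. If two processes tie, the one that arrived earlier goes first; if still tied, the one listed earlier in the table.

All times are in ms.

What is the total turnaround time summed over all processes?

122

Gantt: | P0 0-10 | P3 10-14 | P1 14-16 | P5 16-29 | P4 29-43 | P2 43-47 |
Completion: P0=10  P1=16  P2=47  P3=14  P4=43  P5=29
Turnaround (C−A): P0=10  P1=16  P2=43  P3=6  P4=31  P5=16
Turnaround = completion − arrival: P0=10, P1=16, P2=43, P3=6, P4=31, P5=16
Total turnaround = 10 + 16 + 43 + 6 + 31 + 16 = 122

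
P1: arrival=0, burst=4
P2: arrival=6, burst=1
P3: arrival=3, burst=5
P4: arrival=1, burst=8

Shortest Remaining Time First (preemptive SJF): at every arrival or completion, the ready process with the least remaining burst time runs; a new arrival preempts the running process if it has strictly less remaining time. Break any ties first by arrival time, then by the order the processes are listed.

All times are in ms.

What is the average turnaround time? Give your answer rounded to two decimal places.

7.25

Schedule: | P1 0-4 | P3 4-6 | P2 6-7 | P3 7-10 | P4 10-18 |
Completion: P1=4  P2=7  P3=10  P4=18
Turnaround (C−A): P1=4  P2=1  P3=7  P4=17
Turnaround times: P1=4, P2=1, P3=7, P4=17
Average turnaround = (4+1+7+17) / 4 = 29/4 = 7.25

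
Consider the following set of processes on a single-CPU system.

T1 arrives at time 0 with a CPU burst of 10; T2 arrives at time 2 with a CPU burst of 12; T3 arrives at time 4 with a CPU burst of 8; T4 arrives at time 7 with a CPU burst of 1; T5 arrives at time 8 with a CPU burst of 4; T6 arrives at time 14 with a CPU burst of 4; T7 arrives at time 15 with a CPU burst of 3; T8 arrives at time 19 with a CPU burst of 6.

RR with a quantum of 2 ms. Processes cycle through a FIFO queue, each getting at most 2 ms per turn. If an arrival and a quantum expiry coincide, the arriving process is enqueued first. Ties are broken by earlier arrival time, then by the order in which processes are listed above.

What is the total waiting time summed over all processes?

Timeline: | T1 0-2 | T2 2-4 | T1 4-6 | T3 6-8 | T2 8-10 | T1 10-12 | T4 12-13 | T5 13-15 | T3 15-17 | T2 17-19 | T1 19-21 | T6 21-23 | T7 23-25 | T5 25-27 | T3 27-29 | T8 29-31 | T2 31-33 | T1 33-35 | T6 35-37 | T7 37-38 | T3 38-40 | T8 40-42 | T2 42-44 | T8 44-46 | T2 46-48 |
Completion: T1=35  T2=48  T3=40  T4=13  T5=27  T6=37  T7=38  T8=46
Turnaround (C−A): T1=35  T2=46  T3=36  T4=6  T5=19  T6=23  T7=23  T8=27
Waiting = turnaround − burst: T1=25, T2=34, T3=28, T4=5, T5=15, T6=19, T7=20, T8=21
Total waiting = 25 + 34 + 28 + 5 + 15 + 19 + 20 + 21 = 167

167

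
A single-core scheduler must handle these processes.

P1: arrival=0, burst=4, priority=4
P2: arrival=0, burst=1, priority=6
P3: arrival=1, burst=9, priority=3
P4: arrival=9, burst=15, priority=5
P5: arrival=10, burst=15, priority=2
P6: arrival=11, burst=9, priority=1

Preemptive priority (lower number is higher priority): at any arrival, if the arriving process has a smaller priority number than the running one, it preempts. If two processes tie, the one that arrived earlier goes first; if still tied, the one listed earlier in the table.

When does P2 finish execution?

53

Timeline: | P1 0-1 | P3 1-10 | P5 10-11 | P6 11-20 | P5 20-34 | P1 34-37 | P4 37-52 | P2 52-53 |
Completion: P1=37  P2=53  P3=10  P4=52  P5=34  P6=20
Turnaround (C−A): P1=37  P2=53  P3=9  P4=43  P5=24  P6=9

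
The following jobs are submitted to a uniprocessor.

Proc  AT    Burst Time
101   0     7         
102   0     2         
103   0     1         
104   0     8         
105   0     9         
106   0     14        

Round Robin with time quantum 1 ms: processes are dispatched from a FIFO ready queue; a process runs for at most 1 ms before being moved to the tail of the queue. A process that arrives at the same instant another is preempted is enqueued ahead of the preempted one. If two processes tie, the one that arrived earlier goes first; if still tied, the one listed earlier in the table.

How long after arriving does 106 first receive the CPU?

5

Gantt: | 101 0-1 | 102 1-2 | 103 2-3 | 104 3-4 | 105 4-5 | 106 5-6 | 101 6-7 | 102 7-8 | 104 8-9 | 105 9-10 | 106 10-11 | 101 11-12 | 104 12-13 | 105 13-14 | 106 14-15 | 101 15-16 | 104 16-17 | 105 17-18 | 106 18-19 | 101 19-20 | 104 20-21 | 105 21-22 | 106 22-23 | 101 23-24 | 104 24-25 | 105 25-26 | 106 26-27 | 101 27-28 | 104 28-29 | 105 29-30 | 106 30-31 | 104 31-32 | 105 32-33 | 106 33-34 | 105 34-35 | 106 35-41 |
Completion: 101=28  102=8  103=3  104=32  105=35  106=41
Turnaround (C−A): 101=28  102=8  103=3  104=32  105=35  106=41
Response(106) = first start − arrival = 5 − 0 = 5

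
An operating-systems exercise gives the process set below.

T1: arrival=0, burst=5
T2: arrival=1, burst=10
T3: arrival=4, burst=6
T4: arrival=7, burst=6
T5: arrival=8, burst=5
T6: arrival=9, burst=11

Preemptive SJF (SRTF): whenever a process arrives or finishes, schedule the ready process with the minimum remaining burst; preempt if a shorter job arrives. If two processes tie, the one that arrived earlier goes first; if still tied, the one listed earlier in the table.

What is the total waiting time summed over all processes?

Gantt: | T1 0-5 | T3 5-11 | T5 11-16 | T4 16-22 | T2 22-32 | T6 32-43 |
Completion: T1=5  T2=32  T3=11  T4=22  T5=16  T6=43
Turnaround (C−A): T1=5  T2=31  T3=7  T4=15  T5=8  T6=34
Waiting = turnaround − burst: T1=0, T2=21, T3=1, T4=9, T5=3, T6=23
Total waiting = 0 + 21 + 1 + 9 + 3 + 23 = 57

57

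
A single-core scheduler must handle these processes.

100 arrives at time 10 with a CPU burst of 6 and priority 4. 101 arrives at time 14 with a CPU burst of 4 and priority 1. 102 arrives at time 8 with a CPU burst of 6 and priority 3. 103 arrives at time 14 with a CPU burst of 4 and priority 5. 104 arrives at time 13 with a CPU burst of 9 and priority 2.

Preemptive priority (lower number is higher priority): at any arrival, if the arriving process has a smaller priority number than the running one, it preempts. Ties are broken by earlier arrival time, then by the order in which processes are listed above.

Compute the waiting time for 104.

Timeline: | idle 0-8 | 102 8-13 | 104 13-14 | 101 14-18 | 104 18-26 | 102 26-27 | 100 27-33 | 103 33-37 |
Completion: 100=33  101=18  102=27  103=37  104=26
Turnaround (C−A): 100=23  101=4  102=19  103=23  104=13
Waiting(104) = turnaround − burst = 13 − 9 = 4

4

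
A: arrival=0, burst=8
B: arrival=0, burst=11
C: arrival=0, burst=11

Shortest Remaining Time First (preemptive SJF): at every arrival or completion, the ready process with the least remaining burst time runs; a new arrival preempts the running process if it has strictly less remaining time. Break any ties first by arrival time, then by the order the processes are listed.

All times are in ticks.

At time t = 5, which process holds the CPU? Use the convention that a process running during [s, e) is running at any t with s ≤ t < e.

Schedule: | A 0-8 | B 8-19 | C 19-30 |
Completion: A=8  B=19  C=30

A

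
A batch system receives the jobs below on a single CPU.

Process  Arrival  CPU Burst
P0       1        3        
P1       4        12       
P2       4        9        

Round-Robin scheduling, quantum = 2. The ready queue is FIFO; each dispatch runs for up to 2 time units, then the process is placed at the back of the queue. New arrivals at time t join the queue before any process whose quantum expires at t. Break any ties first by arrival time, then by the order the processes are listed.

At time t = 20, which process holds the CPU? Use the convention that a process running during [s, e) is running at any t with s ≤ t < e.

P1

Gantt: | idle 0-1 | P0 1-4 | P1 4-6 | P2 6-8 | P1 8-10 | P2 10-12 | P1 12-14 | P2 14-16 | P1 16-18 | P2 18-20 | P1 20-22 | P2 22-23 | P1 23-25 |
Completion: P0=4  P1=25  P2=23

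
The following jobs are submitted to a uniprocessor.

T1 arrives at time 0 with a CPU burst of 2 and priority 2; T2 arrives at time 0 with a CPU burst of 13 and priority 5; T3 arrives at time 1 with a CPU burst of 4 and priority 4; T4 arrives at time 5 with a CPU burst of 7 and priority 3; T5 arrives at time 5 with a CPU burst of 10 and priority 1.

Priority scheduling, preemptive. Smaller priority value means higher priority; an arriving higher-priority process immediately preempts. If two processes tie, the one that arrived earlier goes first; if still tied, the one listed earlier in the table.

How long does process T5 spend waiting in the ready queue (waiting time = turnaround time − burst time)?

0

Gantt: | T1 0-2 | T3 2-5 | T5 5-15 | T4 15-22 | T3 22-23 | T2 23-36 |
Completion: T1=2  T2=36  T3=23  T4=22  T5=15
Turnaround (C−A): T1=2  T2=36  T3=22  T4=17  T5=10
Waiting(T5) = turnaround − burst = 10 − 10 = 0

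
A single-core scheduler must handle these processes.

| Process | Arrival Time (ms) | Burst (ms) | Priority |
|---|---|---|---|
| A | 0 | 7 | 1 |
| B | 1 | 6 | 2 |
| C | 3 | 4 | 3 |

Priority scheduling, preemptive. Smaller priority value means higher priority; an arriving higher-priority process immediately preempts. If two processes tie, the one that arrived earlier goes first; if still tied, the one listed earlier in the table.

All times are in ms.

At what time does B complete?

13

Schedule: | A 0-7 | B 7-13 | C 13-17 |
Completion: A=7  B=13  C=17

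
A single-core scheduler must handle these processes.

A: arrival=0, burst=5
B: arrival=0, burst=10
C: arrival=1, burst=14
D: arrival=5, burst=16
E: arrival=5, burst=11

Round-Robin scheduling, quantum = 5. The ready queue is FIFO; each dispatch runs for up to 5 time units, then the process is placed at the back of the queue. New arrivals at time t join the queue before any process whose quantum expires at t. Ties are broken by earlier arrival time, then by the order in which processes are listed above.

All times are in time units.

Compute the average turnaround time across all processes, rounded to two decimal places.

Gantt: | A 0-5 | B 5-10 | C 10-15 | D 15-20 | E 20-25 | B 25-30 | C 30-35 | D 35-40 | E 40-45 | C 45-49 | D 49-54 | E 54-55 | D 55-56 |
Completion: A=5  B=30  C=49  D=56  E=55
Turnaround (C−A): A=5  B=30  C=48  D=51  E=50
Turnaround times: A=5, B=30, C=48, D=51, E=50
Average turnaround = (5+30+48+51+50) / 5 = 184/5 = 36.80

36.80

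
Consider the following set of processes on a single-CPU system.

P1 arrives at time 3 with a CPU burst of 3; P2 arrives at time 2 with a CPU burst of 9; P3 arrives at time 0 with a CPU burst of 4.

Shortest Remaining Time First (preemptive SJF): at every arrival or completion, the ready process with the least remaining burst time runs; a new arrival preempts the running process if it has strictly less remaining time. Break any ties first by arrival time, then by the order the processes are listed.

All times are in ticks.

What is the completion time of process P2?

16

Schedule: | P3 0-4 | P1 4-7 | P2 7-16 |
Completion: P1=7  P2=16  P3=4
Turnaround (C−A): P1=4  P2=14  P3=4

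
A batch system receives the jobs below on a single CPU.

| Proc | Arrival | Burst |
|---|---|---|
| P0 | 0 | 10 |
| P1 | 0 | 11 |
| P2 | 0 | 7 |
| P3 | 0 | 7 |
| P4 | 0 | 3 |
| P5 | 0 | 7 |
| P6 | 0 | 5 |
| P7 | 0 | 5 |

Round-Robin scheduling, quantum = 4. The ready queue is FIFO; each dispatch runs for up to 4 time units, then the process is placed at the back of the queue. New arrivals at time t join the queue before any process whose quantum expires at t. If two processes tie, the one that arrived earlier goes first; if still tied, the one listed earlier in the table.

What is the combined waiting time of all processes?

Schedule: | P0 0-4 | P1 4-8 | P2 8-12 | P3 12-16 | P4 16-19 | P5 19-23 | P6 23-27 | P7 27-31 | P0 31-35 | P1 35-39 | P2 39-42 | P3 42-45 | P5 45-48 | P6 48-49 | P7 49-50 | P0 50-52 | P1 52-55 |
Completion: P0=52  P1=55  P2=42  P3=45  P4=19  P5=48  P6=49  P7=50
Turnaround (C−A): P0=52  P1=55  P2=42  P3=45  P4=19  P5=48  P6=49  P7=50
Waiting = turnaround − burst: P0=42, P1=44, P2=35, P3=38, P4=16, P5=41, P6=44, P7=45
Total waiting = 42 + 44 + 35 + 38 + 16 + 41 + 44 + 45 = 305

305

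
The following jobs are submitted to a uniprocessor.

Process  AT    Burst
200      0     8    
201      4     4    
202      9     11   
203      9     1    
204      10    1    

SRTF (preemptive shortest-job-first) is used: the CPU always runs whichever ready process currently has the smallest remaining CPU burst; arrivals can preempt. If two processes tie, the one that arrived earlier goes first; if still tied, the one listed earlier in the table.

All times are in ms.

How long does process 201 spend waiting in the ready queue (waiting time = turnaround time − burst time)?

6

Timeline: | 200 0-8 | 201 8-9 | 203 9-10 | 204 10-11 | 201 11-14 | 202 14-25 |
Completion: 200=8  201=14  202=25  203=10  204=11
Turnaround (C−A): 200=8  201=10  202=16  203=1  204=1
Waiting(201) = turnaround − burst = 10 − 4 = 6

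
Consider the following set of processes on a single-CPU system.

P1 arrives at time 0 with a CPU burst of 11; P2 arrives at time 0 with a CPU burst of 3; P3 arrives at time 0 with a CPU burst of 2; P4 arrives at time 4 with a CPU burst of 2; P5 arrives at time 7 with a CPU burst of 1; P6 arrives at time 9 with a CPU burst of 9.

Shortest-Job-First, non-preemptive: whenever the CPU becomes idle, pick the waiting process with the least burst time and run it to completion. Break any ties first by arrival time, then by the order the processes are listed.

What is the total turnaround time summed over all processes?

Schedule: | P3 0-2 | P2 2-5 | P4 5-7 | P5 7-8 | P1 8-19 | P6 19-28 |
Completion: P1=19  P2=5  P3=2  P4=7  P5=8  P6=28
Turnaround (C−A): P1=19  P2=5  P3=2  P4=3  P5=1  P6=19
Turnaround = completion − arrival: P1=19, P2=5, P3=2, P4=3, P5=1, P6=19
Total turnaround = 19 + 5 + 2 + 3 + 1 + 19 = 49

49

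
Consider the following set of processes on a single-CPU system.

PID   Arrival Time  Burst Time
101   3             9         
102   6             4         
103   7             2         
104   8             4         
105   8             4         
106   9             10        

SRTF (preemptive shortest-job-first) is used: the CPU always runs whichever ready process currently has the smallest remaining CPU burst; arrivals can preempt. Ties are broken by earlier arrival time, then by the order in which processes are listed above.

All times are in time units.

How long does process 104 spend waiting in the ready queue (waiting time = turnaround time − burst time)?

4

Timeline: | idle 0-3 | 101 3-6 | 102 6-7 | 103 7-9 | 102 9-12 | 104 12-16 | 105 16-20 | 101 20-26 | 106 26-36 |
Completion: 101=26  102=12  103=9  104=16  105=20  106=36
Turnaround (C−A): 101=23  102=6  103=2  104=8  105=12  106=27
Waiting(104) = turnaround − burst = 8 − 4 = 4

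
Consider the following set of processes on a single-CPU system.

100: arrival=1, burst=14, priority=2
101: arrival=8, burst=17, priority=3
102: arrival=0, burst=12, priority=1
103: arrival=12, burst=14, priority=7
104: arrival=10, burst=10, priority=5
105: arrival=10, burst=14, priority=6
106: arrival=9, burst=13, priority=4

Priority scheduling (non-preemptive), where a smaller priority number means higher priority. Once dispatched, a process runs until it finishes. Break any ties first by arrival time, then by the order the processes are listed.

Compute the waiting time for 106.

34

Timeline: | 102 0-12 | 100 12-26 | 101 26-43 | 106 43-56 | 104 56-66 | 105 66-80 | 103 80-94 |
Completion: 100=26  101=43  102=12  103=94  104=66  105=80  106=56
Waiting(106) = turnaround − burst = 47 − 13 = 34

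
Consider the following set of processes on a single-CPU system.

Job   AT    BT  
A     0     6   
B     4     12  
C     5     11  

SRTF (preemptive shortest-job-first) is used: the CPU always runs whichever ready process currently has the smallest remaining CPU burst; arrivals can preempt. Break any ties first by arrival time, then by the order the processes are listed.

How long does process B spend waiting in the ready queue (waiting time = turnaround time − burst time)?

Schedule: | A 0-6 | C 6-17 | B 17-29 |
Completion: A=6  B=29  C=17
Waiting(B) = turnaround − burst = 25 − 12 = 13

13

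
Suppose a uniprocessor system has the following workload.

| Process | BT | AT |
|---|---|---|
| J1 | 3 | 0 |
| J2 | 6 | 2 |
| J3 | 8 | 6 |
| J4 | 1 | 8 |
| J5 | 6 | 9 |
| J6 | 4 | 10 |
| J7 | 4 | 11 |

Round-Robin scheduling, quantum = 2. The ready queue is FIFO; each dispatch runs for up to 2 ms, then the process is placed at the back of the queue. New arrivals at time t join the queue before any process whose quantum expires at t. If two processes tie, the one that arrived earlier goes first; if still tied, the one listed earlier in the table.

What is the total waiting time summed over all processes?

Schedule: | J1 0-2 | J2 2-4 | J1 4-5 | J2 5-7 | J3 7-9 | J2 9-11 | J4 11-12 | J5 12-14 | J3 14-16 | J6 16-18 | J7 18-20 | J5 20-22 | J3 22-24 | J6 24-26 | J7 26-28 | J5 28-30 | J3 30-32 |
Completion: J1=5  J2=11  J3=32  J4=12  J5=30  J6=26  J7=28
Turnaround (C−A): J1=5  J2=9  J3=26  J4=4  J5=21  J6=16  J7=17
Waiting = turnaround − burst: J1=2, J2=3, J3=18, J4=3, J5=15, J6=12, J7=13
Total waiting = 2 + 3 + 18 + 3 + 15 + 12 + 13 = 66

66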